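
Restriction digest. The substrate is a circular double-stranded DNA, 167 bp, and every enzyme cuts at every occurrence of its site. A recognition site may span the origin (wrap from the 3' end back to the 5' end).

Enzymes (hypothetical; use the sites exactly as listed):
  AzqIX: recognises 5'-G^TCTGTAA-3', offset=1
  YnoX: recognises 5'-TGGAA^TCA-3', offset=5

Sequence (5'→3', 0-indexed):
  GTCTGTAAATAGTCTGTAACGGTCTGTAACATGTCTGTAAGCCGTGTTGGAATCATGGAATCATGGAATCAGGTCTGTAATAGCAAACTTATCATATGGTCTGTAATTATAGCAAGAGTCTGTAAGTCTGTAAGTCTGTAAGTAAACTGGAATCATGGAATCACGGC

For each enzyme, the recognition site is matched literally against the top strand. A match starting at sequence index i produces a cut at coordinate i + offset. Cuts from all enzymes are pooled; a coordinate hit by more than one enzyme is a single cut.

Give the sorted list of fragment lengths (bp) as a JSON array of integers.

Scan for sites:
  AzqIX (GTCTGTAA, off=1): starts [0, 11, 21, 32, 72, 98, 117, 125, 133] → cuts [1, 12, 22, 33, 73, 99, 118, 126, 134]
  YnoX (TGGAATCA, off=5): starts [47, 55, 63, 147, 155] → cuts [52, 60, 68, 152, 160]

Pooled cuts: [1, 12, 22, 33, 52, 60, 68, 73, 99, 118, 126, 134, 152, 160]

Fragment lengths:
  1→12: 11 bp
  12→22: 10 bp
  22→33: 11 bp
  33→52: 19 bp
  52→60: 8 bp
  60→68: 8 bp
  68→73: 5 bp
  73→99: 26 bp
  99→118: 19 bp
  118→126: 8 bp
  126→134: 8 bp
  134→152: 18 bp
  152→160: 8 bp
  160→1 (wrap): 167-160+1 = 8 bp

[5,8,8,8,8,8,8,10,11,11,18,19,19,26]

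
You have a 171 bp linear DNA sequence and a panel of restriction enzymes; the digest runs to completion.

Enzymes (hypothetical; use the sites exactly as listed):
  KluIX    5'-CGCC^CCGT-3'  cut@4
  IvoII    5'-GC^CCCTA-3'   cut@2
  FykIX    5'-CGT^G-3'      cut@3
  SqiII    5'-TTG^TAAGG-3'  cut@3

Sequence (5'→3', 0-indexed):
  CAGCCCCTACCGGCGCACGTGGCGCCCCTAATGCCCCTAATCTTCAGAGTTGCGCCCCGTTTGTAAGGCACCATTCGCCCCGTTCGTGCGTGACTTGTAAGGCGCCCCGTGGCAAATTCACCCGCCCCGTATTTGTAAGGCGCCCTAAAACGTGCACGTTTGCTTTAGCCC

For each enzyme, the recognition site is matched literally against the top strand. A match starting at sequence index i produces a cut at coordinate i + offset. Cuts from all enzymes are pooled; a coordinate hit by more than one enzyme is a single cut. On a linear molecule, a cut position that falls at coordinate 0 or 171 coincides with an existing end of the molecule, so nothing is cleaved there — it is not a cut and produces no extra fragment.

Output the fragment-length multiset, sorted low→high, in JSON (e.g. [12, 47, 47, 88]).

[4,4,4,5,6,7,8,9,9,9,16,16,16,18,18,22]

Scan for sites:
  KluIX (CGCCCCGT, off=4): starts [52, 75, 102, 122] → cuts [56, 79, 106, 126]
  IvoII (GCCCCTA, off=2): starts [2, 23, 32] → cuts [4, 25, 34]
  FykIX (CGTG, off=3): starts [17, 84, 88, 107, 150] → cuts [20, 87, 91, 110, 153]
  SqiII (TTGTAAGG, off=3): starts [60, 94, 132] → cuts [63, 97, 135]

All cut coordinates (distinct, sorted): [4, 20, 25, 34, 56, 63, 79, 87, 91, 97, 106, 110, 126, 135, 153]

Fragments:
  [0,4): 4 bp
  [4,20): 16 bp
  [20,25): 5 bp
  [25,34): 9 bp
  [34,56): 22 bp
  [56,63): 7 bp
  [63,79): 16 bp
  [79,87): 8 bp
  [87,91): 4 bp
  [91,97): 6 bp
  [97,106): 9 bp
  [106,110): 4 bp
  [110,126): 16 bp
  [126,135): 9 bp
  [135,153): 18 bp
  [153,171): 18 bp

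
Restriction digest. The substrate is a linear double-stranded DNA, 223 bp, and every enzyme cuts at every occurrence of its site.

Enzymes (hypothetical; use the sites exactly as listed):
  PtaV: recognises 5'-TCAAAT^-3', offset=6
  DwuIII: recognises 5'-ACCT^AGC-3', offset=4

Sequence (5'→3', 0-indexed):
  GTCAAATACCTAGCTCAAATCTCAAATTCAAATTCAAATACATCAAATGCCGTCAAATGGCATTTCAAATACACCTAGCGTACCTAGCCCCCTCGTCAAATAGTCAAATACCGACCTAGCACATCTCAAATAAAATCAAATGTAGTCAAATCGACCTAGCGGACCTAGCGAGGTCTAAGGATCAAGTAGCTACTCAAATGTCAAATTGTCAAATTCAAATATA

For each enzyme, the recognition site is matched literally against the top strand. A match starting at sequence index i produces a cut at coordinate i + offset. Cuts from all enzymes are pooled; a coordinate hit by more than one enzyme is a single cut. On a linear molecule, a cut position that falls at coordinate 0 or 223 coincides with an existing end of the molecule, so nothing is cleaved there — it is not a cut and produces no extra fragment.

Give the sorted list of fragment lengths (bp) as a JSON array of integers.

Site scan:
  PtaV TCAAAT/6: at [1, 14, 21, 27, 33, 42, 52, 64, 95, 103, 125, 135, 145, 193, 200, 208, 214] ⇒ [7, 20, 27, 33, 39, 48, 58, 70, 101, 109, 131, 141, 151, 199, 206, 214, 220]
  DwuIII ACCTAGC/4: at [7, 72, 81, 113, 153, 162] ⇒ [11, 76, 85, 117, 157, 166]

Pooled cuts: [7, 11, 20, 27, 33, 39, 48, 58, 70, 76, 85, 101, 109, 117, 131, 141, 151, 157, 166, 199, 206, 214, 220]

Fragments:
  [0,7): 7 bp
  [7,11): 4 bp
  [11,20): 9 bp
  [20,27): 7 bp
  [27,33): 6 bp
  [33,39): 6 bp
  [39,48): 9 bp
  [48,58): 10 bp
  [58,70): 12 bp
  [70,76): 6 bp
  [76,85): 9 bp
  [85,101): 16 bp
  [101,109): 8 bp
  [109,117): 8 bp
  [117,131): 14 bp
  [131,141): 10 bp
  [141,151): 10 bp
  [151,157): 6 bp
  [157,166): 9 bp
  [166,199): 33 bp
  [199,206): 7 bp
  [206,214): 8 bp
  [214,220): 6 bp
  [220,223): 3 bp

[3,4,6,6,6,6,6,7,7,7,8,8,8,9,9,9,9,10,10,10,12,14,16,33]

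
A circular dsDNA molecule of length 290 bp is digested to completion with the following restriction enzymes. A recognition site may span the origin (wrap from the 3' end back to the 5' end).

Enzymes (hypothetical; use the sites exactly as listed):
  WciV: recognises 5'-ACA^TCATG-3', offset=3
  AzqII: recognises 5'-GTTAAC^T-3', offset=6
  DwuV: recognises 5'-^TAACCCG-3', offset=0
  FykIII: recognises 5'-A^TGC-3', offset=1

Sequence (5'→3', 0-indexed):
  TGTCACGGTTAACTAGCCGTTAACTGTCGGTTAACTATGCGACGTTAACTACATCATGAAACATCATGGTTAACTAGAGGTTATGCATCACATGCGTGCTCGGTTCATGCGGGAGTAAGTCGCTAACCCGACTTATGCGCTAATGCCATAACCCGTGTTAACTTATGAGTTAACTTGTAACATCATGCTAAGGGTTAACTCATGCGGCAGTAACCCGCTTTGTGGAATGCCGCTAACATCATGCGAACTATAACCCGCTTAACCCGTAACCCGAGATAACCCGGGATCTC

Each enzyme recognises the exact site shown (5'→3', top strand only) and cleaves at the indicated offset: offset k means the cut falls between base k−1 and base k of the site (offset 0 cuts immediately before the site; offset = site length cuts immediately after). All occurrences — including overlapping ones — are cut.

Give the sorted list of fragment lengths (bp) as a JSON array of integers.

Scan for sites:
  WciV ACATCATG/3: at [50, 60, 179, 235] ⇒ [53, 63, 182, 238]
  AzqII GTTAACT/6: at [7, 18, 29, 43, 68, 156, 168, 193] ⇒ [13, 24, 35, 49, 74, 162, 174, 199]
  DwuV TAACCCG/0: at [123, 148, 210, 250, 259, 266, 276] ⇒ [123, 148, 210, 250, 259, 266, 276]
  FykIII ATGC/1: at [36, 82, 91, 106, 134, 142, 184, 201, 226, 240] ⇒ [37, 83, 92, 107, 135, 143, 185, 202, 227, 241]

Pooled cuts: [13, 24, 35, 37, 49, 53, 63, 74, 83, 92, 107, 123, 135, 143, 148, 162, 174, 182, 185, 199, 202, 210, 227, 238, 241, 250, 259, 266, 276]

Fragments:
  13→24: 11 bp
  24→35: 11 bp
  35→37: 2 bp
  37→49: 12 bp
  49→53: 4 bp
  53→63: 10 bp
  63→74: 11 bp
  74→83: 9 bp
  83→92: 9 bp
  92→107: 15 bp
  107→123: 16 bp
  123→135: 12 bp
  135→143: 8 bp
  143→148: 5 bp
  148→162: 14 bp
  162→174: 12 bp
  174→182: 8 bp
  182→185: 3 bp
  185→199: 14 bp
  199→202: 3 bp
  202→210: 8 bp
  210→227: 17 bp
  227→238: 11 bp
  238→241: 3 bp
  241→250: 9 bp
  250→259: 9 bp
  259→266: 7 bp
  266→276: 10 bp
  276→13 (wrap): 290-276+13 = 27 bp

[2,3,3,3,4,5,7,8,8,8,9,9,9,9,10,10,11,11,11,11,12,12,12,14,14,15,16,17,27]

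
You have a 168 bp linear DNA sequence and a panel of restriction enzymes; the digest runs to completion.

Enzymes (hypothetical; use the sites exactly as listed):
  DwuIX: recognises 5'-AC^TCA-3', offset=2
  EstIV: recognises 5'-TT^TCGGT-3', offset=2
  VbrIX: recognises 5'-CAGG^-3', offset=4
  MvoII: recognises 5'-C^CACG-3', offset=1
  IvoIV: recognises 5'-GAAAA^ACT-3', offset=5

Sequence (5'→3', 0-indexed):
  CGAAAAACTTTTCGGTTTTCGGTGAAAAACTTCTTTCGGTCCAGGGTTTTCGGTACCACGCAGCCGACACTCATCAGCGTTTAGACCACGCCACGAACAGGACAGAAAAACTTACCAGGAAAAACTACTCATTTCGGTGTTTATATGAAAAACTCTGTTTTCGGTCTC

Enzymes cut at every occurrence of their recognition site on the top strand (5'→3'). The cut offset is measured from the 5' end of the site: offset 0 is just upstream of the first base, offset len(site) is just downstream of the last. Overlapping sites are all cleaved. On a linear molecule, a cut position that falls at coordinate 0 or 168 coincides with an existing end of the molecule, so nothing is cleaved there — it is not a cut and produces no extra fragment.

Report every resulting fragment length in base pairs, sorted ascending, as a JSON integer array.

[4,4,5,5,5,5,6,7,7,7,8,8,9,10,10,10,10,14,16,18]

Scan for sites:
  DwuIX ACTCA/2: at [68, 126] ⇒ [70, 128]
  EstIV TTTCGGT/2: at [9, 16, 33, 47, 131, 158] ⇒ [11, 18, 35, 49, 133, 160]
  VbrIX CAGG/4: at [41, 97, 115] ⇒ [45, 101, 119]
  MvoII CCACG/1: at [55, 85, 90] ⇒ [56, 86, 91]
  IvoIV GAAAAACT/5: at [1, 23, 104, 118, 146] ⇒ [6, 28, 109, 123, 151]

Pooled cuts: [6, 11, 18, 28, 35, 45, 49, 56, 70, 86, 91, 101, 109, 119, 123, 128, 133, 151, 160]

Fragments:
  [0,6): 6 bp
  [6,11): 5 bp
  [11,18): 7 bp
  [18,28): 10 bp
  [28,35): 7 bp
  [35,45): 10 bp
  [45,49): 4 bp
  [49,56): 7 bp
  [56,70): 14 bp
  [70,86): 16 bp
  [86,91): 5 bp
  [91,101): 10 bp
  [101,109): 8 bp
  [109,119): 10 bp
  [119,123): 4 bp
  [123,128): 5 bp
  [128,133): 5 bp
  [133,151): 18 bp
  [151,160): 9 bp
  [160,168): 8 bp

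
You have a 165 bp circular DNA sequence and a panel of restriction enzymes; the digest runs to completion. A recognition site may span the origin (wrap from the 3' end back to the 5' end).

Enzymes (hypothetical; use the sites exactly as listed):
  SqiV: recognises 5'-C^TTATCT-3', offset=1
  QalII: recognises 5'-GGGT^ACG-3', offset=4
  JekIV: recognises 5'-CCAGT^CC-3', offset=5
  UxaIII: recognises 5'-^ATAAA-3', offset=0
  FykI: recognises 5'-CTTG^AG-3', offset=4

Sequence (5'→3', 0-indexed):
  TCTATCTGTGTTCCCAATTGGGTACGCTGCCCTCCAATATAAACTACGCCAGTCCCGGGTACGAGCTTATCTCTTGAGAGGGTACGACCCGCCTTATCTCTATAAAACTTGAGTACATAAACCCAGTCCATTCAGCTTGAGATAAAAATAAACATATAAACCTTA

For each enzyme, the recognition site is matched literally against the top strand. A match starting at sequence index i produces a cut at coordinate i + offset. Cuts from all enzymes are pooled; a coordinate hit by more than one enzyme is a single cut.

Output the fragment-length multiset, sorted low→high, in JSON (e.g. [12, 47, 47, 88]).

[2,5,6,6,7,7,7,8,8,10,10,10,11,12,15,15,26]

Scan for sites:
  SqiV CTTATCT/1: at [65, 92, 161] ⇒ [66, 93, 162]
  QalII GGGTACG/4: at [19, 56, 79] ⇒ [23, 60, 83]
  JekIV CCAGTCC/5: at [48, 122] ⇒ [53, 127]
  UxaIII ATAAA/0: at [38, 101, 116, 141, 147, 155] ⇒ [38, 101, 116, 141, 147, 155]
  FykI CTTGAG/4: at [72, 107, 135] ⇒ [76, 111, 139]

All cut coordinates (distinct, sorted): [23, 38, 53, 60, 66, 76, 83, 93, 101, 111, 116, 127, 139, 141, 147, 155, 162]

Fragments:
  23→38: 15 bp
  38→53: 15 bp
  53→60: 7 bp
  60→66: 6 bp
  66→76: 10 bp
  76→83: 7 bp
  83→93: 10 bp
  93→101: 8 bp
  101→111: 10 bp
  111→116: 5 bp
  116→127: 11 bp
  127→139: 12 bp
  139→141: 2 bp
  141→147: 6 bp
  147→155: 8 bp
  155→162: 7 bp
  162→23 (wrap): 165-162+23 = 26 bp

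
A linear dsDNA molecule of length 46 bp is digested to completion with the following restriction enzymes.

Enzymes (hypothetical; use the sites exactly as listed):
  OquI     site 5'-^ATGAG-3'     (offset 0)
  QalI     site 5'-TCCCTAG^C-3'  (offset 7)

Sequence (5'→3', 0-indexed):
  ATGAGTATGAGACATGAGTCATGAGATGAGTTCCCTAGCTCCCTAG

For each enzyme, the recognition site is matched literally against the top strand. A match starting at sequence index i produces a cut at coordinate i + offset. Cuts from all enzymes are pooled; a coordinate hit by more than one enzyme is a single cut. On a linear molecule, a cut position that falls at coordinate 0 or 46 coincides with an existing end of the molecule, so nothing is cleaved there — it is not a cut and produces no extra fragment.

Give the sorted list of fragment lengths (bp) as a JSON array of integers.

[5,6,7,7,8,13]

Site scan:
  OquI ATGAG/0: at [0, 6, 13, 20, 25] ⇒ [6, 13, 20, 25] (position 0 is a terminus of the linear molecule — no cut)
  QalI TCCCTAGC/7: at [31] ⇒ [38]

All cut coordinates (distinct, sorted): [6, 13, 20, 25, 38]

Fragment lengths:
  [0,6): 6 bp
  [6,13): 7 bp
  [13,20): 7 bp
  [20,25): 5 bp
  [25,38): 13 bp
  [38,46): 8 bp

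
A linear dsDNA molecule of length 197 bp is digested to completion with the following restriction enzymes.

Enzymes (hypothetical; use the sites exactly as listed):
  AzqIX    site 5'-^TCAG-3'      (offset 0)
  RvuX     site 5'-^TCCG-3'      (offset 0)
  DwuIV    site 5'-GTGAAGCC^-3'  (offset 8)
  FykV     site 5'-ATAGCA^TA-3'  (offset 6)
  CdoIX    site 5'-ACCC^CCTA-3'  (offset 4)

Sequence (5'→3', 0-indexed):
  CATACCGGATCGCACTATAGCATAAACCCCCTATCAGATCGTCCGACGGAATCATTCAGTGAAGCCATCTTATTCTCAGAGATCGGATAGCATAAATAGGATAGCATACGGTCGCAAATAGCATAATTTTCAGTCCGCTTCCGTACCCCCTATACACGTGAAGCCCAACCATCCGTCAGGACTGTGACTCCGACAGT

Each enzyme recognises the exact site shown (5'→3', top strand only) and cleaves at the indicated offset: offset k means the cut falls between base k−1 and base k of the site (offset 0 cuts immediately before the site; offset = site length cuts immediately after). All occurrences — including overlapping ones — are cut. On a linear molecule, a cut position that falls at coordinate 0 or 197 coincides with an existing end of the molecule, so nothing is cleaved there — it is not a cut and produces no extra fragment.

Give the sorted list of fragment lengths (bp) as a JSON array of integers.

Site scan:
  AzqIX (TCAG, off=0): starts [33, 55, 75, 129, 175] → cuts [33, 55, 75, 129, 175]
  RvuX (TCCG, off=0): starts [41, 133, 139, 171, 188] → cuts [41, 133, 139, 171, 188]
  DwuIV (GTGAAGCC, off=8): starts [58, 157] → cuts [66, 165]
  FykV (ATAGCATA, off=6): starts [16, 86, 100, 117] → cuts [22, 92, 106, 123]
  CdoIX (ACCCCCTA, off=4): starts [25, 144] → cuts [29, 148]

All cut coordinates (distinct, sorted): [22, 29, 33, 41, 55, 66, 75, 92, 106, 123, 129, 133, 139, 148, 165, 171, 175, 188]

Fragment lengths:
  [0,22): 22 bp
  [22,29): 7 bp
  [29,33): 4 bp
  [33,41): 8 bp
  [41,55): 14 bp
  [55,66): 11 bp
  [66,75): 9 bp
  [75,92): 17 bp
  [92,106): 14 bp
  [106,123): 17 bp
  [123,129): 6 bp
  [129,133): 4 bp
  [133,139): 6 bp
  [139,148): 9 bp
  [148,165): 17 bp
  [165,171): 6 bp
  [171,175): 4 bp
  [175,188): 13 bp
  [188,197): 9 bp

[4,4,4,6,6,6,7,8,9,9,9,11,13,14,14,17,17,17,22]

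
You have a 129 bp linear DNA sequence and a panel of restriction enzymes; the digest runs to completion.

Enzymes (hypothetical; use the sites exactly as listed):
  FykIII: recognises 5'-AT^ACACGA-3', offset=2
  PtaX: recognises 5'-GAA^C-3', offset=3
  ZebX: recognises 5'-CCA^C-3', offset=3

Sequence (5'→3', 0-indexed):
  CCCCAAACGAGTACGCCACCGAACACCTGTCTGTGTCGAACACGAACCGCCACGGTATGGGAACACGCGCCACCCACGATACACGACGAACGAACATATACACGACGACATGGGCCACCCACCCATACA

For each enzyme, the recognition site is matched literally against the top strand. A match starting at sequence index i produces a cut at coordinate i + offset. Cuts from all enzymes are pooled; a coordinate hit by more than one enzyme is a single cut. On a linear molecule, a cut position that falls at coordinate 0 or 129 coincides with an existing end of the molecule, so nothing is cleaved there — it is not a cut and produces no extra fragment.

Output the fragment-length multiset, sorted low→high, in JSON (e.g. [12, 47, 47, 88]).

[4,4,4,4,5,5,6,6,8,9,10,11,17,18,18]

Per-enzyme occurrences:
  FykIII ATACACGA/2: at [78, 97] ⇒ [80, 99]
  PtaX GAAC/3: at [20, 37, 43, 60, 87, 91] ⇒ [23, 40, 46, 63, 90, 94]
  ZebX CCAC/3: at [15, 49, 69, 73, 114, 118] ⇒ [18, 52, 72, 76, 117, 121]

All cut coordinates (distinct, sorted): [18, 23, 40, 46, 52, 63, 72, 76, 80, 90, 94, 99, 117, 121]

Fragments:
  [0,18): 18 bp
  [18,23): 5 bp
  [23,40): 17 bp
  [40,46): 6 bp
  [46,52): 6 bp
  [52,63): 11 bp
  [63,72): 9 bp
  [72,76): 4 bp
  [76,80): 4 bp
  [80,90): 10 bp
  [90,94): 4 bp
  [94,99): 5 bp
  [99,117): 18 bp
  [117,121): 4 bp
  [121,129): 8 bp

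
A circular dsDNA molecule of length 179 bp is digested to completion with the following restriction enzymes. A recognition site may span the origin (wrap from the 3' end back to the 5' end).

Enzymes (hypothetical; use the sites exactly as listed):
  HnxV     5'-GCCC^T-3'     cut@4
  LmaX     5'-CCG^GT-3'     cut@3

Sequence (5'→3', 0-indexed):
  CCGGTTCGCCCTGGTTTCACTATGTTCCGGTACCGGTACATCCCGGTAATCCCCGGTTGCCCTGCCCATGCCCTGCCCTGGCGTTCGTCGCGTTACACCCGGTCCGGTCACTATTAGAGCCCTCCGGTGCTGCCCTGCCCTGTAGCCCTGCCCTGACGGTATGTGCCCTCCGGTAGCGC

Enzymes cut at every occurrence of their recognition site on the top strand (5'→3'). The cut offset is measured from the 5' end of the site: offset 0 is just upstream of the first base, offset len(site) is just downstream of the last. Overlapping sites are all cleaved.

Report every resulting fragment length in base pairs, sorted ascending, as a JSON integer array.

Scan for sites:
  HnxV GCCCT/4: at [7, 58, 69, 74, 118, 131, 136, 144, 149, 164] ⇒ [11, 62, 73, 78, 122, 135, 140, 148, 153, 168]
  LmaX CCGGT/3: at [0, 26, 32, 42, 52, 98, 103, 123, 169] ⇒ [3, 29, 35, 45, 55, 101, 106, 126, 172]

Pooled cuts: [3, 11, 29, 35, 45, 55, 62, 73, 78, 101, 106, 122, 126, 135, 140, 148, 153, 168, 172]

Fragment lengths:
  3→11: 8 bp
  11→29: 18 bp
  29→35: 6 bp
  35→45: 10 bp
  45→55: 10 bp
  55→62: 7 bp
  62→73: 11 bp
  73→78: 5 bp
  78→101: 23 bp
  101→106: 5 bp
  106→122: 16 bp
  122→126: 4 bp
  126→135: 9 bp
  135→140: 5 bp
  140→148: 8 bp
  148→153: 5 bp
  153→168: 15 bp
  168→172: 4 bp
  172→3 (wrap): 179-172+3 = 10 bp

[4,4,5,5,5,5,6,7,8,8,9,10,10,10,11,15,16,18,23]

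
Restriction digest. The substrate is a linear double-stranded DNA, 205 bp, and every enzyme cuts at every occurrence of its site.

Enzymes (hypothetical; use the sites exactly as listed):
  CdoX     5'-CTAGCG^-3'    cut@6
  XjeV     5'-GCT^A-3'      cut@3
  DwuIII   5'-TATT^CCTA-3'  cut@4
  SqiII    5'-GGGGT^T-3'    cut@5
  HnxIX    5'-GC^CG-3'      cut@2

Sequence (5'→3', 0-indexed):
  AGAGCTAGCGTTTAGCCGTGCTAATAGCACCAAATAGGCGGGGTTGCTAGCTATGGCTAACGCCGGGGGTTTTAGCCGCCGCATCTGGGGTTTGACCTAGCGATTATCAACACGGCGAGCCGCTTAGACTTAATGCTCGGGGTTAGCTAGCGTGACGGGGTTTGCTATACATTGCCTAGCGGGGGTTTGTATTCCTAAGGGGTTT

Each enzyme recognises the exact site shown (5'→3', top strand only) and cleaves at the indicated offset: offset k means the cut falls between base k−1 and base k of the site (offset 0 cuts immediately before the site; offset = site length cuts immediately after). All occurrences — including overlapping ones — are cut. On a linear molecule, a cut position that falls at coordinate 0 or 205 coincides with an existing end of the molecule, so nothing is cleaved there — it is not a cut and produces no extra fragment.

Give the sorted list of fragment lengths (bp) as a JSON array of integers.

[2,3,4,4,4,4,5,5,5,5,6,6,6,6,6,7,7,9,10,11,12,15,18,22,23]

Scan for sites:
  CdoX CTAGCG/6: at [4, 96, 146, 175] ⇒ [10, 102, 152, 181]
  XjeV GCTA/3: at [3, 19, 45, 49, 55, 145, 163] ⇒ [6, 22, 48, 52, 58, 148, 166]
  DwuIII TATTCCTA/4: at [189] ⇒ [193]
  SqiII GGGGTT/5: at [39, 65, 86, 138, 156, 181, 198] ⇒ [44, 70, 91, 143, 161, 186, 203]
  HnxIX GCCG/2: at [14, 61, 74, 77, 118] ⇒ [16, 63, 76, 79, 120]

All cut coordinates (distinct, sorted): [6, 10, 16, 22, 44, 48, 52, 58, 63, 70, 76, 79, 91, 102, 120, 143, 148, 152, 161, 166, 181, 186, 193, 203]

Fragments:
  [0,6): 6 bp
  [6,10): 4 bp
  [10,16): 6 bp
  [16,22): 6 bp
  [22,44): 22 bp
  [44,48): 4 bp
  [48,52): 4 bp
  [52,58): 6 bp
  [58,63): 5 bp
  [63,70): 7 bp
  [70,76): 6 bp
  [76,79): 3 bp
  [79,91): 12 bp
  [91,102): 11 bp
  [102,120): 18 bp
  [120,143): 23 bp
  [143,148): 5 bp
  [148,152): 4 bp
  [152,161): 9 bp
  [161,166): 5 bp
  [166,181): 15 bp
  [181,186): 5 bp
  [186,193): 7 bp
  [193,203): 10 bp
  [203,205): 2 bp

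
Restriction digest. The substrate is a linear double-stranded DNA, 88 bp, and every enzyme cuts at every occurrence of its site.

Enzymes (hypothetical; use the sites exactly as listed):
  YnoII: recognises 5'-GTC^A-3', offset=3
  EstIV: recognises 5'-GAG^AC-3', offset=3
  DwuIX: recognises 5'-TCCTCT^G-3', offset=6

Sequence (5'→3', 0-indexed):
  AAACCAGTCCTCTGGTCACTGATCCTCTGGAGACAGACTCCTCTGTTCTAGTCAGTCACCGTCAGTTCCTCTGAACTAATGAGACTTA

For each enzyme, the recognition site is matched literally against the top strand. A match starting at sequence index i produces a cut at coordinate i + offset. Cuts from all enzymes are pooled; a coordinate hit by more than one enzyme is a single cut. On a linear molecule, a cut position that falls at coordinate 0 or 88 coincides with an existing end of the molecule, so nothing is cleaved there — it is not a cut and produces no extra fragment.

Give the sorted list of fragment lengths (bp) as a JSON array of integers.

Scan for sites:
  YnoII (GTCA, off=3): starts [14, 50, 54, 60] → cuts [17, 53, 57, 63]
  EstIV (GAGAC, off=3): starts [29, 80] → cuts [32, 83]
  DwuIX (TCCTCTG, off=6): starts [7, 22, 38, 66] → cuts [13, 28, 44, 72]

Pooled cuts: [13, 17, 28, 32, 44, 53, 57, 63, 72, 83]

Fragments:
  [0,13): 13 bp
  [13,17): 4 bp
  [17,28): 11 bp
  [28,32): 4 bp
  [32,44): 12 bp
  [44,53): 9 bp
  [53,57): 4 bp
  [57,63): 6 bp
  [63,72): 9 bp
  [72,83): 11 bp
  [83,88): 5 bp

[4,4,4,5,6,9,9,11,11,12,13]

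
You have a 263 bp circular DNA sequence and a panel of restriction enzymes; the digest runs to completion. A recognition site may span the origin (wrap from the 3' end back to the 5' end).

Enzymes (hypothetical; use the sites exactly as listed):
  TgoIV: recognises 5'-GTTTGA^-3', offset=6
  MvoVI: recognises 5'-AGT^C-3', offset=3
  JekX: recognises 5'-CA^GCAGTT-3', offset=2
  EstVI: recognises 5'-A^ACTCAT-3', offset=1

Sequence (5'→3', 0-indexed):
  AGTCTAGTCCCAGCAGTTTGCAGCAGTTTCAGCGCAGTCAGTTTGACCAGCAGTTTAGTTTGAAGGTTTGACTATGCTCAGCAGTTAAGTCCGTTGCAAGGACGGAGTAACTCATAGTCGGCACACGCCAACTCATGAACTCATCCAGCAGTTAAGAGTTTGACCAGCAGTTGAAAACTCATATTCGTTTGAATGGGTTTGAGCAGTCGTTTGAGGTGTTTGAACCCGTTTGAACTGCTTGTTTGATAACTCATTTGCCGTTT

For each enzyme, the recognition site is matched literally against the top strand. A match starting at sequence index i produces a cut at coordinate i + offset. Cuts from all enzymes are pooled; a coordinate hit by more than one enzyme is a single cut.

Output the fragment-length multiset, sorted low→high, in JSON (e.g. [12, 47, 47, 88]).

[2,3,3,4,5,5,7,8,8,8,9,9,9,9,10,10,10,10,10,12,13,14,16,16,16,18,19]

Scan for sites:
  TgoIV GTTTGA/6: at [40, 57, 65, 157, 186, 196, 208, 217, 227, 240] ⇒ [46, 63, 71, 163, 192, 202, 214, 223, 233, 246]
  MvoVI AGTC/3: at [0, 5, 35, 87, 115, 204] ⇒ [3, 8, 38, 90, 118, 207]
  JekX CAGCAGTT/2: at [10, 20, 47, 78, 145, 164] ⇒ [12, 22, 49, 80, 147, 166]
  EstVI AACTCAT/1: at [108, 129, 137, 175, 247] ⇒ [109, 130, 138, 176, 248]

Pooled cuts: [3, 8, 12, 22, 38, 46, 49, 63, 71, 80, 90, 109, 118, 130, 138, 147, 163, 166, 176, 192, 202, 207, 214, 223, 233, 246, 248]

Fragments:
  3→8: 5 bp
  8→12: 4 bp
  12→22: 10 bp
  22→38: 16 bp
  38→46: 8 bp
  46→49: 3 bp
  49→63: 14 bp
  63→71: 8 bp
  71→80: 9 bp
  80→90: 10 bp
  90→109: 19 bp
  109→118: 9 bp
  118→130: 12 bp
  130→138: 8 bp
  138→147: 9 bp
  147→163: 16 bp
  163→166: 3 bp
  166→176: 10 bp
  176→192: 16 bp
  192→202: 10 bp
  202→207: 5 bp
  207→214: 7 bp
  214→223: 9 bp
  223→233: 10 bp
  233→246: 13 bp
  246→248: 2 bp
  248→3 (wrap): 263-248+3 = 18 bp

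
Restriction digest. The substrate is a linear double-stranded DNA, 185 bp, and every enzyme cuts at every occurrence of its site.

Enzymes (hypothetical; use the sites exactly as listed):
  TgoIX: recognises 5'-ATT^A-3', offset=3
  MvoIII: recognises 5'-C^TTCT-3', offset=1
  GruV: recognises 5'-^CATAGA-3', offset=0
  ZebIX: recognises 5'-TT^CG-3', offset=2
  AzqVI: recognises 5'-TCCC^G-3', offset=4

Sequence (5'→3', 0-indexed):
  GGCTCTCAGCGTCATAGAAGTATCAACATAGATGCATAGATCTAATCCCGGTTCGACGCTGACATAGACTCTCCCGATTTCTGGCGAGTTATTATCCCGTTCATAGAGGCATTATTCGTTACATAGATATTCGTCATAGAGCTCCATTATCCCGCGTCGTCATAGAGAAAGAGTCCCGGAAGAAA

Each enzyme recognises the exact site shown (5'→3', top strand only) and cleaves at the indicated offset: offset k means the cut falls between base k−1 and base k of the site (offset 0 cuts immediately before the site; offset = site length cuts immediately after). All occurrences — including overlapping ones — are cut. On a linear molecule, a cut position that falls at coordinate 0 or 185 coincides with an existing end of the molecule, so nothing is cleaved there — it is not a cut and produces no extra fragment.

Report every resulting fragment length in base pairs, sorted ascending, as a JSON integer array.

Per-enzyme occurrences:
  TgoIX ATTA/3: at [90, 110, 145] ⇒ [93, 113, 148]
  MvoIII (CTTCT, off=1): no sites
  GruV CATAGA/0: at [12, 26, 34, 62, 101, 121, 134, 160] ⇒ [12, 26, 34, 62, 101, 121, 134, 160]
  ZebIX TTCG/2: at [51, 114, 129] ⇒ [53, 116, 131]
  AzqVI TCCCG/4: at [45, 71, 94, 149, 173] ⇒ [49, 75, 98, 153, 177]

All cut coordinates (distinct, sorted): [12, 26, 34, 49, 53, 62, 75, 93, 98, 101, 113, 116, 121, 131, 134, 148, 153, 160, 177]

Fragment lengths:
  [0,12): 12 bp
  [12,26): 14 bp
  [26,34): 8 bp
  [34,49): 15 bp
  [49,53): 4 bp
  [53,62): 9 bp
  [62,75): 13 bp
  [75,93): 18 bp
  [93,98): 5 bp
  [98,101): 3 bp
  [101,113): 12 bp
  [113,116): 3 bp
  [116,121): 5 bp
  [121,131): 10 bp
  [131,134): 3 bp
  [134,148): 14 bp
  [148,153): 5 bp
  [153,160): 7 bp
  [160,177): 17 bp
  [177,185): 8 bp

[3,3,3,4,5,5,5,7,8,8,9,10,12,12,13,14,14,15,17,18]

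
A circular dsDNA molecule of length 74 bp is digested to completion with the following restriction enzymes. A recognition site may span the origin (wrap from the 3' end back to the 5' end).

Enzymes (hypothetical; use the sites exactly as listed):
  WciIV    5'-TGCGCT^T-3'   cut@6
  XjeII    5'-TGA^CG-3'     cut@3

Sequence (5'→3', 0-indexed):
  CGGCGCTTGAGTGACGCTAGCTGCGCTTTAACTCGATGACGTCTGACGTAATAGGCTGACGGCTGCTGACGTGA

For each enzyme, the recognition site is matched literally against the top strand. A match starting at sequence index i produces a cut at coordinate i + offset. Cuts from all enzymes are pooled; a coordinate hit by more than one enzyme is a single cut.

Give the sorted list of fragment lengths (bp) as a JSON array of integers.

[5,7,10,12,13,13,14]

Site scan:
  WciIV (TGCGCTT, off=6): starts [21] → cuts [27]
  XjeII (TGACG, off=3): starts [11, 36, 43, 56, 66, 71] → cuts [0, 14, 39, 46, 59, 69]

All cut coordinates (distinct, sorted): [0, 14, 27, 39, 46, 59, 69]

Fragment lengths:
  0→14: 14 bp
  14→27: 13 bp
  27→39: 12 bp
  39→46: 7 bp
  46→59: 13 bp
  59→69: 10 bp
  69→0 (wrap): 74-69+0 = 5 bp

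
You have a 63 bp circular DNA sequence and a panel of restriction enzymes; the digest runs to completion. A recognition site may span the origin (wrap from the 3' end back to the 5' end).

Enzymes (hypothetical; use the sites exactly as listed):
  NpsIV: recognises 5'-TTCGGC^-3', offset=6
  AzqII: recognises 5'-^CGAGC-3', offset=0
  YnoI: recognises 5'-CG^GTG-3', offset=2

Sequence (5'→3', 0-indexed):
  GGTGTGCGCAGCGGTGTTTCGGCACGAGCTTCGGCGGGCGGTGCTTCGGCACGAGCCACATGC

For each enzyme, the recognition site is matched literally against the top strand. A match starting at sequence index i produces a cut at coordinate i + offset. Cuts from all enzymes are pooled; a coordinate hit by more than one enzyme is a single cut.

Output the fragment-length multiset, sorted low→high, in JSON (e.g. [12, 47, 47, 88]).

Site scan:
  NpsIV TTCGGC/6: at [17, 29, 44] ⇒ [23, 35, 50]
  AzqII CGAGC/0: at [24, 51] ⇒ [24, 51]
  YnoI CGGTG/2: at [11, 38, 62] ⇒ [1, 13, 40]

All cut coordinates (distinct, sorted): [1, 13, 23, 24, 35, 40, 50, 51]

Fragment lengths:
  1→13: 12 bp
  13→23: 10 bp
  23→24: 1 bp
  24→35: 11 bp
  35→40: 5 bp
  40→50: 10 bp
  50→51: 1 bp
  51→1 (wrap): 63-51+1 = 13 bp

[1,1,5,10,10,11,12,13]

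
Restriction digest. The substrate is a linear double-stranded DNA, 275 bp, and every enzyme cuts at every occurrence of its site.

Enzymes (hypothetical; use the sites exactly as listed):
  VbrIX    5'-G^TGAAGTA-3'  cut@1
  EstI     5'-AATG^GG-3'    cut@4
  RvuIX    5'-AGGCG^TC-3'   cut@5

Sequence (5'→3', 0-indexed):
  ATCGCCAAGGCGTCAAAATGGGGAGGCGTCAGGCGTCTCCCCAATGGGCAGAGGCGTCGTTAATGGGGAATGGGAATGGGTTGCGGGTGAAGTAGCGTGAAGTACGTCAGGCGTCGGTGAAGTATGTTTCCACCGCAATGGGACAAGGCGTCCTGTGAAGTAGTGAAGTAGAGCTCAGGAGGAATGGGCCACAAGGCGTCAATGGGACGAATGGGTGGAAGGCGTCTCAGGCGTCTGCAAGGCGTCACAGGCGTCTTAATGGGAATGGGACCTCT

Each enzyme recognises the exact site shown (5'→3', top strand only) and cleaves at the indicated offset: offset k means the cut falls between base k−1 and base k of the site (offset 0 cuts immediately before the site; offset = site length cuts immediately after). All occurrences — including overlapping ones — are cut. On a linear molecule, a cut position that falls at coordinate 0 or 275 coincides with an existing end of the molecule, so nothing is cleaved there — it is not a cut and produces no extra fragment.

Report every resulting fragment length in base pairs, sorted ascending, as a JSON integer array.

[4,5,6,6,6,7,7,8,8,8,8,8,9,9,9,9,9,10,10,10,11,11,11,12,12,16,23,23]

Scan for sites:
  VbrIX (GTGAAGTA, off=1): starts [86, 96, 116, 154, 162] → cuts [87, 97, 117, 155, 163]
  EstI (AATGGG, off=4): starts [16, 42, 61, 68, 74, 136, 182, 200, 209, 257, 263] → cuts [20, 46, 65, 72, 78, 140, 186, 204, 213, 261, 267]
  RvuIX (AGGCGTC, off=5): starts [7, 23, 30, 51, 108, 145, 193, 219, 228, 239, 248] → cuts [12, 28, 35, 56, 113, 150, 198, 224, 233, 244, 253]

Pooled cuts: [12, 20, 28, 35, 46, 56, 65, 72, 78, 87, 97, 113, 117, 140, 150, 155, 163, 186, 198, 204, 213, 224, 233, 244, 253, 261, 267]

Fragment lengths:
  [0,12): 12 bp
  [12,20): 8 bp
  [20,28): 8 bp
  [28,35): 7 bp
  [35,46): 11 bp
  [46,56): 10 bp
  [56,65): 9 bp
  [65,72): 7 bp
  [72,78): 6 bp
  [78,87): 9 bp
  [87,97): 10 bp
  [97,113): 16 bp
  [113,117): 4 bp
  [117,140): 23 bp
  [140,150): 10 bp
  [150,155): 5 bp
  [155,163): 8 bp
  [163,186): 23 bp
  [186,198): 12 bp
  [198,204): 6 bp
  [204,213): 9 bp
  [213,224): 11 bp
  [224,233): 9 bp
  [233,244): 11 bp
  [244,253): 9 bp
  [253,261): 8 bp
  [261,267): 6 bp
  [267,275): 8 bp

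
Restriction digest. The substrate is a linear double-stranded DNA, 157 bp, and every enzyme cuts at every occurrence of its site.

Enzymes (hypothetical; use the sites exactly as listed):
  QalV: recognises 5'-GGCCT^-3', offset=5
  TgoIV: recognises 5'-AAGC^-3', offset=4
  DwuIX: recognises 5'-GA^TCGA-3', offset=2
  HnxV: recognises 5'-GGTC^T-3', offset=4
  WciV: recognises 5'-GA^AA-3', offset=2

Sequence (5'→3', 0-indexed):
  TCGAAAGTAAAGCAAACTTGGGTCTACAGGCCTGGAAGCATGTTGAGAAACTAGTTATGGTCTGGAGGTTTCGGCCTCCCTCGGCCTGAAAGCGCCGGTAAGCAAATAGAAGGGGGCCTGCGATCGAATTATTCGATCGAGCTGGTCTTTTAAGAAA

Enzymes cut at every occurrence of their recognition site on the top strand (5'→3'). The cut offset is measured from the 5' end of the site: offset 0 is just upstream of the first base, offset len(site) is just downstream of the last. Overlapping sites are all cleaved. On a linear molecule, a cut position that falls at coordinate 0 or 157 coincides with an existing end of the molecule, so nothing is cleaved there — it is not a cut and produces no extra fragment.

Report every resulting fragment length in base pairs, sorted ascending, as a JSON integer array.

Per-enzyme occurrences:
  QalV GGCCT/5: at [28, 72, 82, 114] ⇒ [33, 77, 87, 119]
  TgoIV AAGC/4: at [9, 35, 89, 99] ⇒ [13, 39, 93, 103]
  DwuIX GATCGA/2: at [121, 134] ⇒ [123, 136]
  HnxV GGTCT/4: at [20, 58, 143] ⇒ [24, 62, 147]
  WciV GAAA/2: at [2, 46, 87, 153] ⇒ [4, 48, 89, 155]

All cut coordinates (distinct, sorted): [4, 13, 24, 33, 39, 48, 62, 77, 87, 89, 93, 103, 119, 123, 136, 147, 155]

Fragment lengths:
  [0,4): 4 bp
  [4,13): 9 bp
  [13,24): 11 bp
  [24,33): 9 bp
  [33,39): 6 bp
  [39,48): 9 bp
  [48,62): 14 bp
  [62,77): 15 bp
  [77,87): 10 bp
  [87,89): 2 bp
  [89,93): 4 bp
  [93,103): 10 bp
  [103,119): 16 bp
  [119,123): 4 bp
  [123,136): 13 bp
  [136,147): 11 bp
  [147,155): 8 bp
  [155,157): 2 bp

[2,2,4,4,4,6,8,9,9,9,10,10,11,11,13,14,15,16]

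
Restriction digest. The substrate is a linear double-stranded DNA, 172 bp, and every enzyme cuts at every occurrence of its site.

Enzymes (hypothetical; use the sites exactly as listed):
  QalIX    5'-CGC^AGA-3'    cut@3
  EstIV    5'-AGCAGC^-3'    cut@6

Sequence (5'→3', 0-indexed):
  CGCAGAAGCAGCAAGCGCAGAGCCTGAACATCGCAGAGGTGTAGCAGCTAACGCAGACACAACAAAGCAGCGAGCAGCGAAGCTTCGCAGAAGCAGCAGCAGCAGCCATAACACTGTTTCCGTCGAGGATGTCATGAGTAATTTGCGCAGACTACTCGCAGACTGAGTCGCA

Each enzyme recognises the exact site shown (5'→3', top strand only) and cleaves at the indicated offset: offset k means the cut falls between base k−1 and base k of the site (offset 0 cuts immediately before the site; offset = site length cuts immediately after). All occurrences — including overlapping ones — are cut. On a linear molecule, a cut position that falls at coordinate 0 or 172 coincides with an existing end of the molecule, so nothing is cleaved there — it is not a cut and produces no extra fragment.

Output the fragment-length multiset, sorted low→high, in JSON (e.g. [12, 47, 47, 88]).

Per-enzyme occurrences:
  QalIX (CGCAGA, off=3): starts [0, 15, 31, 51, 85, 145, 156] → cuts [3, 18, 34, 54, 88, 148, 159]
  EstIV (AGCAGC, off=6): starts [6, 42, 65, 72, 91, 94, 97, 100] → cuts [12, 48, 71, 78, 97, 100, 103, 106]

All cut coordinates (distinct, sorted): [3, 12, 18, 34, 48, 54, 71, 78, 88, 97, 100, 103, 106, 148, 159]

Fragment lengths:
  [0,3): 3 bp
  [3,12): 9 bp
  [12,18): 6 bp
  [18,34): 16 bp
  [34,48): 14 bp
  [48,54): 6 bp
  [54,71): 17 bp
  [71,78): 7 bp
  [78,88): 10 bp
  [88,97): 9 bp
  [97,100): 3 bp
  [100,103): 3 bp
  [103,106): 3 bp
  [106,148): 42 bp
  [148,159): 11 bp
  [159,172): 13 bp

[3,3,3,3,6,6,7,9,9,10,11,13,14,16,17,42]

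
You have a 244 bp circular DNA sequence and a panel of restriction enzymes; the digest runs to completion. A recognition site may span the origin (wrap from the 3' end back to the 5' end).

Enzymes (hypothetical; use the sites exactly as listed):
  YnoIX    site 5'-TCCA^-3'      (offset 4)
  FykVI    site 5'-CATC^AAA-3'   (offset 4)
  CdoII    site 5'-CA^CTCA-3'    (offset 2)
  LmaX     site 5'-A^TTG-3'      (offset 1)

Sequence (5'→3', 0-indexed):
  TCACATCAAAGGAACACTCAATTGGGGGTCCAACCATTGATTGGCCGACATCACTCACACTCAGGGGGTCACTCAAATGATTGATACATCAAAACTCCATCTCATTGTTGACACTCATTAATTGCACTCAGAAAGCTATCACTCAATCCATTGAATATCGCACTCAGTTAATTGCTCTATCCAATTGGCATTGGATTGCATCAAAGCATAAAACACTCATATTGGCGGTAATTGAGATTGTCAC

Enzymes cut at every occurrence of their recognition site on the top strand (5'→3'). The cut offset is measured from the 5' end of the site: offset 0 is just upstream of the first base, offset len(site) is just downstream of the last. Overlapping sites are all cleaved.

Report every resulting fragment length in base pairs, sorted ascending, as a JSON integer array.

Scan for sites:
  YnoIX (TCCA, off=4): starts [28, 95, 146, 179] → cuts [32, 99, 150, 183]
  FykVI (CATCAAA, off=4): starts [3, 86, 198] → cuts [7, 90, 202]
  CdoII (CACTCA, off=2): starts [14, 51, 57, 69, 111, 124, 139, 160, 213, 241] → cuts [16, 53, 59, 71, 113, 126, 141, 162, 215, 243]
  LmaX (ATTG, off=1): starts [20, 35, 39, 79, 103, 120, 149, 170, 183, 189, 194, 220, 230, 236] → cuts [21, 36, 40, 80, 104, 121, 150, 171, 184, 190, 195, 221, 231, 237]

Pooled cuts: [7, 16, 21, 32, 36, 40, 53, 59, 71, 80, 90, 99, 104, 113, 121, 126, 141, 150, 162, 171, 183, 184, 190, 195, 202, 215, 221, 231, 237, 243]

Fragment lengths:
  7→16: 9 bp
  16→21: 5 bp
  21→32: 11 bp
  32→36: 4 bp
  36→40: 4 bp
  40→53: 13 bp
  53→59: 6 bp
  59→71: 12 bp
  71→80: 9 bp
  80→90: 10 bp
  90→99: 9 bp
  99→104: 5 bp
  104→113: 9 bp
  113→121: 8 bp
  121→126: 5 bp
  126→141: 15 bp
  141→150: 9 bp
  150→162: 12 bp
  162→171: 9 bp
  171→183: 12 bp
  183→184: 1 bp
  184→190: 6 bp
  190→195: 5 bp
  195→202: 7 bp
  202→215: 13 bp
  215→221: 6 bp
  221→231: 10 bp
  231→237: 6 bp
  237→243: 6 bp
  243→7 (wrap): 244-243+7 = 8 bp

[1,4,4,5,5,5,5,6,6,6,6,6,7,8,8,9,9,9,9,9,9,10,10,11,12,12,12,13,13,15]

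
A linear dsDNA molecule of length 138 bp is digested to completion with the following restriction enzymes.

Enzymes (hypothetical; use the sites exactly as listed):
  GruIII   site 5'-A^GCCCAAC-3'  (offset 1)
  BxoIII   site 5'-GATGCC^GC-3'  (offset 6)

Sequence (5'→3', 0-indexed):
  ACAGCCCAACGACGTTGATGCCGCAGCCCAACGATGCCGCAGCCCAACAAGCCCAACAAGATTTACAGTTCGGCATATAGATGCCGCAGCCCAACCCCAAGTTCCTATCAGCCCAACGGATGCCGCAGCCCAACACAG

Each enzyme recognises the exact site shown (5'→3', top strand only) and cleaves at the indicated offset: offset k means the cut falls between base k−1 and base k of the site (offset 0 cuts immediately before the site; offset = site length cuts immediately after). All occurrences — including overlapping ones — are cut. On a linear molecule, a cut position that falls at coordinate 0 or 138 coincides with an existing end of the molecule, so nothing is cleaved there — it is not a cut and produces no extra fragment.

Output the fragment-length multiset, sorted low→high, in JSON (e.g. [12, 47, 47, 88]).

[3,3,3,3,3,9,11,13,14,19,22,35]

Scan for sites:
  GruIII AGCCCAAC/1: at [2, 24, 40, 49, 87, 109, 126] ⇒ [3, 25, 41, 50, 88, 110, 127]
  BxoIII GATGCCGC/6: at [16, 32, 79, 118] ⇒ [22, 38, 85, 124]

All cut coordinates (distinct, sorted): [3, 22, 25, 38, 41, 50, 85, 88, 110, 124, 127]

Fragment lengths:
  [0,3): 3 bp
  [3,22): 19 bp
  [22,25): 3 bp
  [25,38): 13 bp
  [38,41): 3 bp
  [41,50): 9 bp
  [50,85): 35 bp
  [85,88): 3 bp
  [88,110): 22 bp
  [110,124): 14 bp
  [124,127): 3 bp
  [127,138): 11 bp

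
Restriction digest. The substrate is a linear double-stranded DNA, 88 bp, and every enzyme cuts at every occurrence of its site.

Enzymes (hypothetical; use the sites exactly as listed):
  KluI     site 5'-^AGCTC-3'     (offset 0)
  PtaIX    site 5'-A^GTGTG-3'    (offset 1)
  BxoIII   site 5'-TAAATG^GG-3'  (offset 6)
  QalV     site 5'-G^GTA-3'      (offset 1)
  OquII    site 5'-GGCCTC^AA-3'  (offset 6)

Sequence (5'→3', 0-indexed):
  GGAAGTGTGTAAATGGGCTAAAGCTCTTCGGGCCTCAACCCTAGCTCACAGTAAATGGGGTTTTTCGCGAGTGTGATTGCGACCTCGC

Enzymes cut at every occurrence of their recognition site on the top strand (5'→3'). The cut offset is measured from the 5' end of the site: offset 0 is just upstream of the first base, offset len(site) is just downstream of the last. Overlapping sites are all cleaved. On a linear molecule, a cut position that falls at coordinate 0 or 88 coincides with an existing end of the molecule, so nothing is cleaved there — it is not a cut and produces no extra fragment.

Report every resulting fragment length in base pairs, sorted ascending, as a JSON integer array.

[4,6,6,11,13,15,15,18]

Per-enzyme occurrences:
  KluI AGCTC/0: at [21, 42] ⇒ [21, 42]
  PtaIX AGTGTG/1: at [3, 69] ⇒ [4, 70]
  BxoIII TAAATGGG/6: at [9, 51] ⇒ [15, 57]
  QalV (GGTA, off=1): no sites
  OquII GGCCTCAA/6: at [30] ⇒ [36]

All cut coordinates (distinct, sorted): [4, 15, 21, 36, 42, 57, 70]

Fragment lengths:
  [0,4): 4 bp
  [4,15): 11 bp
  [15,21): 6 bp
  [21,36): 15 bp
  [36,42): 6 bp
  [42,57): 15 bp
  [57,70): 13 bp
  [70,88): 18 bp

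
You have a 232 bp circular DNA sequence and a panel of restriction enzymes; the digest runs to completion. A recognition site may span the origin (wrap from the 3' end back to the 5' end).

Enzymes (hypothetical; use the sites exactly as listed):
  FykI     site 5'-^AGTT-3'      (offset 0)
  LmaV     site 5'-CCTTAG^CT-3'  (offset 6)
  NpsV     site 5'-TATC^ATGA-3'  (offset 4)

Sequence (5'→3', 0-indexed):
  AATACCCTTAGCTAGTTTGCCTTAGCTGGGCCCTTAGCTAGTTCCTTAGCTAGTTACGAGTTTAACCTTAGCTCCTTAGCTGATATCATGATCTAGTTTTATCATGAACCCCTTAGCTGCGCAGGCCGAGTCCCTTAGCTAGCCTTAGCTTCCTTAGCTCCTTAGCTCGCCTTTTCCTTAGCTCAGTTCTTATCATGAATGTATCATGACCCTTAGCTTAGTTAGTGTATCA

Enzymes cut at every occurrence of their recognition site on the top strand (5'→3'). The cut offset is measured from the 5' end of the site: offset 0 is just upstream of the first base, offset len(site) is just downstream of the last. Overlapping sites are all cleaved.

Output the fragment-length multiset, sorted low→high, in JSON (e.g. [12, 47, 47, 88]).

Scan for sites:
  FykI (AGTT, off=0): starts [13, 39, 51, 58, 94, 184, 219] → cuts [13, 39, 51, 58, 94, 184, 219]
  LmaV (CCTTAGCT, off=6): starts [5, 19, 31, 43, 65, 73, 110, 132, 142, 151, 159, 175, 210] → cuts [11, 25, 37, 49, 71, 79, 116, 138, 148, 157, 165, 181, 216]
  NpsV (TATCATGA, off=4): starts [83, 99, 190, 201] → cuts [87, 103, 194, 205]

Pooled cuts: [11, 13, 25, 37, 39, 49, 51, 58, 71, 79, 87, 94, 103, 116, 138, 148, 157, 165, 181, 184, 194, 205, 216, 219]

Fragment lengths:
  11→13: 2 bp
  13→25: 12 bp
  25→37: 12 bp
  37→39: 2 bp
  39→49: 10 bp
  49→51: 2 bp
  51→58: 7 bp
  58→71: 13 bp
  71→79: 8 bp
  79→87: 8 bp
  87→94: 7 bp
  94→103: 9 bp
  103→116: 13 bp
  116→138: 22 bp
  138→148: 10 bp
  148→157: 9 bp
  157→165: 8 bp
  165→181: 16 bp
  181→184: 3 bp
  184→194: 10 bp
  194→205: 11 bp
  205→216: 11 bp
  216→219: 3 bp
  219→11 (wrap): 232-219+11 = 24 bp

[2,2,2,3,3,7,7,8,8,8,9,9,10,10,10,11,11,12,12,13,13,16,22,24]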